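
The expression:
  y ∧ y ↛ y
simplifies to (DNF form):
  False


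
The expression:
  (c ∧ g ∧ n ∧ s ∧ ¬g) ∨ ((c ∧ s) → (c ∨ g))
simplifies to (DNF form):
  True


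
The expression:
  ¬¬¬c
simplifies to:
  ¬c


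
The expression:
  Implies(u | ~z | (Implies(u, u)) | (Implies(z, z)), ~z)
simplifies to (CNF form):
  ~z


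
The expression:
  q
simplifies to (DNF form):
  q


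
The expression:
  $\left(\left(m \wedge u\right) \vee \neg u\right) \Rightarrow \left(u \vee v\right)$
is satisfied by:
  {v: True, u: True}
  {v: True, u: False}
  {u: True, v: False}


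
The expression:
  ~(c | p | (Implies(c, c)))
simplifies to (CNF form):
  False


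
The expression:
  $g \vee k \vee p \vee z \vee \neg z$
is always true.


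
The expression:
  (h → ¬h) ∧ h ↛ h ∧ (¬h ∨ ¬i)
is never true.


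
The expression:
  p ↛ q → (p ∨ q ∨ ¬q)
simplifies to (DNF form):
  True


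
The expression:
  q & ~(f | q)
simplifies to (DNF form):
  False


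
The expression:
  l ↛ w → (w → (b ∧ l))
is always true.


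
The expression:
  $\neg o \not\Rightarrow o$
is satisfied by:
  {o: False}


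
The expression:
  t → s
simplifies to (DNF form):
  s ∨ ¬t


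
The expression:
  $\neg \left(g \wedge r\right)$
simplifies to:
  $\neg g \vee \neg r$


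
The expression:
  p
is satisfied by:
  {p: True}


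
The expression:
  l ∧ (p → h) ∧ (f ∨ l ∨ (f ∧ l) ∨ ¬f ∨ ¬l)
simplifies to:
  l ∧ (h ∨ ¬p)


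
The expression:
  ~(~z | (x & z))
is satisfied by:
  {z: True, x: False}


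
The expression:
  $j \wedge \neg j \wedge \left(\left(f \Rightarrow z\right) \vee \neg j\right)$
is never true.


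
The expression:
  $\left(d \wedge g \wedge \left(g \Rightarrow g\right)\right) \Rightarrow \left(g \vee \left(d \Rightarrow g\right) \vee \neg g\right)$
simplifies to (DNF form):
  $\text{True}$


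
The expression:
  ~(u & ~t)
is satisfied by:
  {t: True, u: False}
  {u: False, t: False}
  {u: True, t: True}


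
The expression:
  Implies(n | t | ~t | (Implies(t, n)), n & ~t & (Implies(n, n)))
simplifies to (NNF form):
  n & ~t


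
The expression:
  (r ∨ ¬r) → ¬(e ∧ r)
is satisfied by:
  {e: False, r: False}
  {r: True, e: False}
  {e: True, r: False}


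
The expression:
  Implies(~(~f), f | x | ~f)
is always true.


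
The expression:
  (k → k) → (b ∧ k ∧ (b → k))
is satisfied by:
  {b: True, k: True}


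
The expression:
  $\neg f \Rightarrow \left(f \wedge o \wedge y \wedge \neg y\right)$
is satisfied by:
  {f: True}


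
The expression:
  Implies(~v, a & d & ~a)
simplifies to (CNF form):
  v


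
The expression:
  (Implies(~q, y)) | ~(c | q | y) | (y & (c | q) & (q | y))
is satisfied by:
  {y: True, q: True, c: False}
  {y: True, c: False, q: False}
  {q: True, c: False, y: False}
  {q: False, c: False, y: False}
  {y: True, q: True, c: True}
  {y: True, c: True, q: False}
  {q: True, c: True, y: False}


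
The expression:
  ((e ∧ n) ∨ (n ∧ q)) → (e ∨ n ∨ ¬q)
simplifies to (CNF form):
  True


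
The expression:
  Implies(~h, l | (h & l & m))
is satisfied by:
  {l: True, h: True}
  {l: True, h: False}
  {h: True, l: False}


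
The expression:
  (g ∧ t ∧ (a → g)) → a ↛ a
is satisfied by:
  {g: False, t: False}
  {t: True, g: False}
  {g: True, t: False}


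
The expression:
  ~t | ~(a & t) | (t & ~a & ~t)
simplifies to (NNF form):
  ~a | ~t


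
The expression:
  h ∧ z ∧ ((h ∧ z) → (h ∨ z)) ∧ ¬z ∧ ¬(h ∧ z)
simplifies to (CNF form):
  False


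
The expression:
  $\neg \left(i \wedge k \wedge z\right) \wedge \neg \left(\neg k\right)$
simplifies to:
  $k \wedge \left(\neg i \vee \neg z\right)$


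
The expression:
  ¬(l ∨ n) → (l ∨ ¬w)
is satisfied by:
  {n: True, l: True, w: False}
  {n: True, w: False, l: False}
  {l: True, w: False, n: False}
  {l: False, w: False, n: False}
  {n: True, l: True, w: True}
  {n: True, w: True, l: False}
  {l: True, w: True, n: False}


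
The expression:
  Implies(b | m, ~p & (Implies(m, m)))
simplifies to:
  ~p | (~b & ~m)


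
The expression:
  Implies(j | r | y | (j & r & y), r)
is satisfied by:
  {r: True, j: False, y: False}
  {r: True, y: True, j: False}
  {r: True, j: True, y: False}
  {r: True, y: True, j: True}
  {y: False, j: False, r: False}


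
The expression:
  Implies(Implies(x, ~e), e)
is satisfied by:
  {e: True}


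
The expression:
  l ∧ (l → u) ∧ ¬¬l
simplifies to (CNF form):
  l ∧ u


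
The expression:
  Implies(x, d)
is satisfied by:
  {d: True, x: False}
  {x: False, d: False}
  {x: True, d: True}


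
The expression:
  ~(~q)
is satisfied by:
  {q: True}


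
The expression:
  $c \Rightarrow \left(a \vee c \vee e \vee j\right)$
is always true.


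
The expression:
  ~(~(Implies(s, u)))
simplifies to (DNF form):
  u | ~s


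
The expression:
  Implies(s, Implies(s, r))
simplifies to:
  r | ~s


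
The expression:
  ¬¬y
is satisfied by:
  {y: True}


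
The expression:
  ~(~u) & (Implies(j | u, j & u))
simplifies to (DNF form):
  j & u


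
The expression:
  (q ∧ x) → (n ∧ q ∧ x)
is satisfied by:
  {n: True, q: False, x: False}
  {q: False, x: False, n: False}
  {n: True, x: True, q: False}
  {x: True, q: False, n: False}
  {n: True, q: True, x: False}
  {q: True, n: False, x: False}
  {n: True, x: True, q: True}


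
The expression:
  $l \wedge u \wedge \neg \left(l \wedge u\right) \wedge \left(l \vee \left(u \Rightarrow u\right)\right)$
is never true.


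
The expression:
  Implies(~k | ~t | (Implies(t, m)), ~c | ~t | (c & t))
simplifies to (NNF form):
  True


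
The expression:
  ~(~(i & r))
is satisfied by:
  {r: True, i: True}


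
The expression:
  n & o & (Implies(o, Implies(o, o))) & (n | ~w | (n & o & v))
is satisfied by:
  {o: True, n: True}


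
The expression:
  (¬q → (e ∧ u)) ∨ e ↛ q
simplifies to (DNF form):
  e ∨ q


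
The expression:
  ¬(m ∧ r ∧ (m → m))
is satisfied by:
  {m: False, r: False}
  {r: True, m: False}
  {m: True, r: False}


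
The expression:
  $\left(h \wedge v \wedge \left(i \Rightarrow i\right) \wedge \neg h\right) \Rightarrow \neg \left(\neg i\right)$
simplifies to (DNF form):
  $\text{True}$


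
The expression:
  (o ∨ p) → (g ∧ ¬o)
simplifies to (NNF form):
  ¬o ∧ (g ∨ ¬p)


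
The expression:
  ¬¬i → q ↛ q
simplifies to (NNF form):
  ¬i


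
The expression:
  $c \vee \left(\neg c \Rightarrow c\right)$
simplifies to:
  $c$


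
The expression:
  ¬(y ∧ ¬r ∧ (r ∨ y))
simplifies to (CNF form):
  r ∨ ¬y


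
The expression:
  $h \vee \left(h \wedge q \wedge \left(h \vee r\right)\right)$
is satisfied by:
  {h: True}


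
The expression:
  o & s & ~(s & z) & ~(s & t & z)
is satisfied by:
  {s: True, o: True, z: False}


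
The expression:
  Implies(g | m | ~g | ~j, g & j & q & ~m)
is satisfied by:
  {j: True, q: True, g: True, m: False}


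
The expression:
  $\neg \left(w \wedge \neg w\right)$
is always true.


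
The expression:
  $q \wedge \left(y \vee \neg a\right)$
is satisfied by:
  {q: True, y: True, a: False}
  {q: True, a: False, y: False}
  {q: True, y: True, a: True}


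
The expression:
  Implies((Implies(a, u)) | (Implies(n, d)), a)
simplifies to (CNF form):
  a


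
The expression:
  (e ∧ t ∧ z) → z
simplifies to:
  True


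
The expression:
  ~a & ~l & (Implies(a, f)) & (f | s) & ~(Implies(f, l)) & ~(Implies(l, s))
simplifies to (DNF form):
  False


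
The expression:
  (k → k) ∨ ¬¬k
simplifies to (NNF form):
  True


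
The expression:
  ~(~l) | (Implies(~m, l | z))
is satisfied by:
  {m: True, l: True, z: True}
  {m: True, l: True, z: False}
  {m: True, z: True, l: False}
  {m: True, z: False, l: False}
  {l: True, z: True, m: False}
  {l: True, z: False, m: False}
  {z: True, l: False, m: False}


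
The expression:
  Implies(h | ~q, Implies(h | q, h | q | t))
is always true.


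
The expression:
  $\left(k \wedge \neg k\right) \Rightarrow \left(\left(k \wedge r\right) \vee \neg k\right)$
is always true.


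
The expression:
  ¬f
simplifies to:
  ¬f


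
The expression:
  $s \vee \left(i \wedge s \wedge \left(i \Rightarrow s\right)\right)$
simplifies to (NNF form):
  $s$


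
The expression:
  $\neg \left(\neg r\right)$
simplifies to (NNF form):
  $r$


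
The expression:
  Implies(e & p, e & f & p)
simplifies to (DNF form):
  f | ~e | ~p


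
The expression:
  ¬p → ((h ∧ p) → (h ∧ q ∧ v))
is always true.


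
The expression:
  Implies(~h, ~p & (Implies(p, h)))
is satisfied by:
  {h: True, p: False}
  {p: False, h: False}
  {p: True, h: True}


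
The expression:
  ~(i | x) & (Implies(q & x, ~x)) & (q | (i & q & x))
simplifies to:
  q & ~i & ~x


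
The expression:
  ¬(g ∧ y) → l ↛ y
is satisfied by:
  {l: True, g: True, y: False}
  {l: True, y: False, g: False}
  {l: True, g: True, y: True}
  {g: True, y: True, l: False}


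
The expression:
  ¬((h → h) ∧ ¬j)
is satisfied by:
  {j: True}


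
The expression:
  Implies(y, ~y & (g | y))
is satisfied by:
  {y: False}


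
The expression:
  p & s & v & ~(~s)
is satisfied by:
  {p: True, s: True, v: True}


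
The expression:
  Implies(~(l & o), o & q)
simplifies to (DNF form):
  (l & o) | (o & q)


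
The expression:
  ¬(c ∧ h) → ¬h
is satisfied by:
  {c: True, h: False}
  {h: False, c: False}
  {h: True, c: True}


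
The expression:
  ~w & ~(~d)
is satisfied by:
  {d: True, w: False}


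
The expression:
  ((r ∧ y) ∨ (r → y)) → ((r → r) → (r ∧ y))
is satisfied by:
  {r: True}


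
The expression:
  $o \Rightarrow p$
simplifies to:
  $p \vee \neg o$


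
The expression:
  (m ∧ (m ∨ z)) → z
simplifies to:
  z ∨ ¬m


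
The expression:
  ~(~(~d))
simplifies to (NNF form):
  ~d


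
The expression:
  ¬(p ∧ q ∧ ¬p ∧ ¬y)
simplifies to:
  True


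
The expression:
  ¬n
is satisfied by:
  {n: False}


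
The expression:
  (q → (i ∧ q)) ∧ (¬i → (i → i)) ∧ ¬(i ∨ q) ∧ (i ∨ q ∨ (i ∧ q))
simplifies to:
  False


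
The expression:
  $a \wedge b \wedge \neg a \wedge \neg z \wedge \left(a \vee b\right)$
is never true.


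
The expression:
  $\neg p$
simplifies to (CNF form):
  $\neg p$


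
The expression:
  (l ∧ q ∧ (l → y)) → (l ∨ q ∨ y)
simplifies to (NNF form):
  True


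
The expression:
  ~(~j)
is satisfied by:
  {j: True}


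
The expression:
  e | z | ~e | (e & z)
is always true.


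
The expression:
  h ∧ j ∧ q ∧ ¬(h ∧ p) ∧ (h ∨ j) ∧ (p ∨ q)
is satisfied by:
  {h: True, j: True, q: True, p: False}


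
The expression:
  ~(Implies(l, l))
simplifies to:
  False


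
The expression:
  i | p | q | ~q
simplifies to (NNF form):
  True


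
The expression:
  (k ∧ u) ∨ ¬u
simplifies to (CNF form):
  k ∨ ¬u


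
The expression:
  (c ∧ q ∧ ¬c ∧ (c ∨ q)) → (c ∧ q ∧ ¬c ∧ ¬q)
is always true.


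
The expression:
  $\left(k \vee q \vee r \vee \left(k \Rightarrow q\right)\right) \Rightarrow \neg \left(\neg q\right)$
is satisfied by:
  {q: True}


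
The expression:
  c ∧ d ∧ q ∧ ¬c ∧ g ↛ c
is never true.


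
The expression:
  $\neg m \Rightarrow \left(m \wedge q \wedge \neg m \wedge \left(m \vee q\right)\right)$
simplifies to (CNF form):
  $m$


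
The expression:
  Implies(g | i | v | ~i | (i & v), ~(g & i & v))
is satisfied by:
  {g: False, v: False, i: False}
  {i: True, g: False, v: False}
  {v: True, g: False, i: False}
  {i: True, v: True, g: False}
  {g: True, i: False, v: False}
  {i: True, g: True, v: False}
  {v: True, g: True, i: False}


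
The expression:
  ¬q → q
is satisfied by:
  {q: True}


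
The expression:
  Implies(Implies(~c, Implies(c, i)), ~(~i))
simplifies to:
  i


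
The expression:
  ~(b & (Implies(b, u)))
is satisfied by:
  {u: False, b: False}
  {b: True, u: False}
  {u: True, b: False}


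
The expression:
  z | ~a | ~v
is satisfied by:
  {z: True, v: False, a: False}
  {v: False, a: False, z: False}
  {a: True, z: True, v: False}
  {a: True, v: False, z: False}
  {z: True, v: True, a: False}
  {v: True, z: False, a: False}
  {a: True, v: True, z: True}


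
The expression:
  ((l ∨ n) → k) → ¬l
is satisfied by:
  {l: False, k: False}
  {k: True, l: False}
  {l: True, k: False}


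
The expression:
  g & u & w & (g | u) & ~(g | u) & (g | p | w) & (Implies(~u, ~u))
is never true.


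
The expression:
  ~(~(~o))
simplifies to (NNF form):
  ~o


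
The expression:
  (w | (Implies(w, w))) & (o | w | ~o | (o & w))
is always true.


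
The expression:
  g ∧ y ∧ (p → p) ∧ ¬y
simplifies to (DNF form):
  False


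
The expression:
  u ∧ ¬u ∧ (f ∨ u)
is never true.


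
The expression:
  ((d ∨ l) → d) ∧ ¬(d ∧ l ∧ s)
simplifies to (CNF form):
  (d ∨ ¬l) ∧ (¬l ∨ ¬s)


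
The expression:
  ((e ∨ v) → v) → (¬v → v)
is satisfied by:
  {v: True, e: True}
  {v: True, e: False}
  {e: True, v: False}


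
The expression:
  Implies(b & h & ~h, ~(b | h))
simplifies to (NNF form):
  True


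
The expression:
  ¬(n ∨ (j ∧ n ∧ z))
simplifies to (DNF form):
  ¬n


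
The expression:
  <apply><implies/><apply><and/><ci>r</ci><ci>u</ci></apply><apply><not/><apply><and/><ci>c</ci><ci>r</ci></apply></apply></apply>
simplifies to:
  <apply><or/><apply><not/><ci>c</ci></apply><apply><not/><ci>r</ci></apply><apply><not/><ci>u</ci></apply></apply>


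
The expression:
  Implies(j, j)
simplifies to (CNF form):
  True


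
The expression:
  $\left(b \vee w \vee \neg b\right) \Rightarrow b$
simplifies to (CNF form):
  $b$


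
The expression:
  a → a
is always true.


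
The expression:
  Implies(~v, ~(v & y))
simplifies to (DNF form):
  True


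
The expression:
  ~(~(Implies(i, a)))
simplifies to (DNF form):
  a | ~i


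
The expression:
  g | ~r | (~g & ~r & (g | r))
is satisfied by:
  {g: True, r: False}
  {r: False, g: False}
  {r: True, g: True}


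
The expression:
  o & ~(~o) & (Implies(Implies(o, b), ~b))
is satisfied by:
  {o: True, b: False}


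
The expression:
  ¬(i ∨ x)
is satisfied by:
  {x: False, i: False}


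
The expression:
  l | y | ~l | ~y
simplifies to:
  True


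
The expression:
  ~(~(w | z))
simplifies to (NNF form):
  w | z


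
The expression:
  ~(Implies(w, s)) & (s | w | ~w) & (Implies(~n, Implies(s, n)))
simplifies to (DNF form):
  w & ~s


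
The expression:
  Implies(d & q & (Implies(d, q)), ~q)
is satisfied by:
  {q: False, d: False}
  {d: True, q: False}
  {q: True, d: False}


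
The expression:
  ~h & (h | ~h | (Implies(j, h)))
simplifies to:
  ~h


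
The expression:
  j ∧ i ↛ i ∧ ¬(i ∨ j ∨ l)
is never true.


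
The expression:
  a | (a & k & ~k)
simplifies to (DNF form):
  a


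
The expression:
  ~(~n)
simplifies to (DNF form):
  n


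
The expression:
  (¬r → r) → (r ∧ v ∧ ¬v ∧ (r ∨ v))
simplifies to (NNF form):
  ¬r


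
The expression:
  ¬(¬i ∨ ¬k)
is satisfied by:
  {i: True, k: True}


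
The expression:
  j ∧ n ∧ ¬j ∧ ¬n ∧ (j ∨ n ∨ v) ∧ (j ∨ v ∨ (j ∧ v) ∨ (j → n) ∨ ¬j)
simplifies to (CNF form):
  False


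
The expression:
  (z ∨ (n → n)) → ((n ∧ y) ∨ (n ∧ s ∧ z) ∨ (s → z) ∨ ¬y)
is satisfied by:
  {n: True, z: True, s: False, y: False}
  {n: True, s: False, z: False, y: False}
  {z: True, n: False, s: False, y: False}
  {n: False, s: False, z: False, y: False}
  {y: True, n: True, z: True, s: False}
  {y: True, n: True, s: False, z: False}
  {y: True, z: True, n: False, s: False}
  {y: True, n: False, s: False, z: False}
  {n: True, s: True, z: True, y: False}
  {n: True, s: True, y: False, z: False}
  {s: True, z: True, y: False, n: False}
  {s: True, y: False, z: False, n: False}
  {n: True, s: True, y: True, z: True}
  {n: True, s: True, y: True, z: False}
  {s: True, y: True, z: True, n: False}


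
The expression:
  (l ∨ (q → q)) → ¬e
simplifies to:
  ¬e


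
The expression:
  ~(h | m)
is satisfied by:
  {h: False, m: False}


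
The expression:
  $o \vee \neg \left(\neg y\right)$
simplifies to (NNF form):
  $o \vee y$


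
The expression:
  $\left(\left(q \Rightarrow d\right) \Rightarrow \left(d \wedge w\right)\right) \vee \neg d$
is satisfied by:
  {w: True, d: False}
  {d: False, w: False}
  {d: True, w: True}


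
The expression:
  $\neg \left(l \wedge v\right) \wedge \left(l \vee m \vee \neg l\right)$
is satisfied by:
  {l: False, v: False}
  {v: True, l: False}
  {l: True, v: False}


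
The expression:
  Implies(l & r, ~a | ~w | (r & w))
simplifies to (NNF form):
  True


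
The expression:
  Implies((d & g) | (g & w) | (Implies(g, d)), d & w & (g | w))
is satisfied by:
  {d: True, w: True, g: True}
  {d: True, w: True, g: False}
  {g: True, d: False, w: False}


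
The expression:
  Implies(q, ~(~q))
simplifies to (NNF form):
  True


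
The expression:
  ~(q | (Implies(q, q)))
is never true.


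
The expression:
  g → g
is always true.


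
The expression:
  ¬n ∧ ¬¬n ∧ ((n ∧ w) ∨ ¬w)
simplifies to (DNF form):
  False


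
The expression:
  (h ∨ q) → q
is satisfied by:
  {q: True, h: False}
  {h: False, q: False}
  {h: True, q: True}


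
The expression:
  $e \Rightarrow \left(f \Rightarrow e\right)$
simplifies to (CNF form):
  $\text{True}$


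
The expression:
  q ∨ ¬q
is always true.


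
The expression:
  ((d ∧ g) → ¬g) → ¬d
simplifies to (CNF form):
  g ∨ ¬d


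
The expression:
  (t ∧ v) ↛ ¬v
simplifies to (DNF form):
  t ∧ v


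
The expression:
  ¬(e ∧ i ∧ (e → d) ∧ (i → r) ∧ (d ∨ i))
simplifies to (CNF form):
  ¬d ∨ ¬e ∨ ¬i ∨ ¬r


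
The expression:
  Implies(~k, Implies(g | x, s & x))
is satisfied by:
  {k: True, s: True, g: False, x: False}
  {k: True, s: False, g: False, x: False}
  {x: True, k: True, s: True, g: False}
  {x: True, k: True, s: False, g: False}
  {k: True, g: True, s: True, x: False}
  {k: True, g: True, s: False, x: False}
  {k: True, g: True, x: True, s: True}
  {k: True, g: True, x: True, s: False}
  {s: True, k: False, g: False, x: False}
  {k: False, s: False, g: False, x: False}
  {x: True, s: True, k: False, g: False}
  {x: True, g: True, s: True, k: False}


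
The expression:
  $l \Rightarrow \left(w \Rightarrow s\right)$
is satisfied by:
  {s: True, l: False, w: False}
  {l: False, w: False, s: False}
  {w: True, s: True, l: False}
  {w: True, l: False, s: False}
  {s: True, l: True, w: False}
  {l: True, s: False, w: False}
  {w: True, l: True, s: True}


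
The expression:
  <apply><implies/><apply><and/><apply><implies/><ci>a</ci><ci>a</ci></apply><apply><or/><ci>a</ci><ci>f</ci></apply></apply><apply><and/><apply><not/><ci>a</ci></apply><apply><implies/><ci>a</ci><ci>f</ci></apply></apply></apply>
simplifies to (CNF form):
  <apply><not/><ci>a</ci></apply>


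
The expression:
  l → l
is always true.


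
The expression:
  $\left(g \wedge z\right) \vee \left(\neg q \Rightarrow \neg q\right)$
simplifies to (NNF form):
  $\text{True}$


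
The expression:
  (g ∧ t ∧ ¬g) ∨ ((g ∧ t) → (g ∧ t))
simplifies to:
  True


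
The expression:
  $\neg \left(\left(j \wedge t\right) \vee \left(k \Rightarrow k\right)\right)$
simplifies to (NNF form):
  $\text{False}$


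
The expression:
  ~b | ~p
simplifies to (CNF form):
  ~b | ~p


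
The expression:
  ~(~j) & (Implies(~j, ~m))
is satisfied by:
  {j: True}


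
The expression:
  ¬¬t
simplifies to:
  t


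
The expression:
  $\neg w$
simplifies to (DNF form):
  $\neg w$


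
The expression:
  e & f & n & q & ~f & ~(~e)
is never true.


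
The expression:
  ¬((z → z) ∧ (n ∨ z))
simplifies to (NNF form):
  ¬n ∧ ¬z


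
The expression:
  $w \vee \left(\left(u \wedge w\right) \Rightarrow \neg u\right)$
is always true.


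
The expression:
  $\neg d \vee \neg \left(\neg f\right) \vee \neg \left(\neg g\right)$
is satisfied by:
  {g: True, f: True, d: False}
  {g: True, f: False, d: False}
  {f: True, g: False, d: False}
  {g: False, f: False, d: False}
  {d: True, g: True, f: True}
  {d: True, g: True, f: False}
  {d: True, f: True, g: False}


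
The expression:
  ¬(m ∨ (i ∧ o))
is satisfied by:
  {o: False, m: False, i: False}
  {i: True, o: False, m: False}
  {o: True, i: False, m: False}


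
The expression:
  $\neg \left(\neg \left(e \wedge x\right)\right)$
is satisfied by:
  {e: True, x: True}


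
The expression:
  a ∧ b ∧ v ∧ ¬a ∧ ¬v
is never true.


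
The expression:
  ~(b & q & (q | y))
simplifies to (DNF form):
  ~b | ~q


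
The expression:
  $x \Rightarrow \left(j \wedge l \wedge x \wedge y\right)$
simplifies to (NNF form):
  $\left(j \wedge l \wedge y\right) \vee \neg x$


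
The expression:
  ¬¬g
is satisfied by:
  {g: True}


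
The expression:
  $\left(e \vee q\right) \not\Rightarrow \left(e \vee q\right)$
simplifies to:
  $\text{False}$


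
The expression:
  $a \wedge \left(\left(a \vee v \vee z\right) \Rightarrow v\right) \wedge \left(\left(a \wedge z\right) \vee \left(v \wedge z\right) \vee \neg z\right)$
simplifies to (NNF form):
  $a \wedge v$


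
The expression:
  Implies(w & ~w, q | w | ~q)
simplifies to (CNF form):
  True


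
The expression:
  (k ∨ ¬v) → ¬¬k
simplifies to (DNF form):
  k ∨ v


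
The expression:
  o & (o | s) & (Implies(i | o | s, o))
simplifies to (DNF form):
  o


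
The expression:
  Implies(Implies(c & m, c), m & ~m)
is never true.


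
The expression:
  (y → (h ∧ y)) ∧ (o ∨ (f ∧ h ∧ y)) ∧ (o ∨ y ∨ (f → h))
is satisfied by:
  {h: True, o: True, f: True, y: False}
  {h: True, o: True, f: False, y: False}
  {o: True, f: True, h: False, y: False}
  {o: True, h: False, f: False, y: False}
  {y: True, h: True, o: True, f: True}
  {y: True, h: True, o: True, f: False}
  {h: True, y: True, f: True, o: False}


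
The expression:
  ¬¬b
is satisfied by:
  {b: True}


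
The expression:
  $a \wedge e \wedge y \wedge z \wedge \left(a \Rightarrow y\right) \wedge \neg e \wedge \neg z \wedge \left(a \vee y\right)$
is never true.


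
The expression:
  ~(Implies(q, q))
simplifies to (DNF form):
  False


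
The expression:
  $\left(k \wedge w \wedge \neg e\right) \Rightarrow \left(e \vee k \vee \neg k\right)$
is always true.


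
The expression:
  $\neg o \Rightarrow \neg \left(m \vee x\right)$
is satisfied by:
  {o: True, m: False, x: False}
  {x: True, o: True, m: False}
  {o: True, m: True, x: False}
  {x: True, o: True, m: True}
  {x: False, m: False, o: False}


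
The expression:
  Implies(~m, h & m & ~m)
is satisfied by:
  {m: True}


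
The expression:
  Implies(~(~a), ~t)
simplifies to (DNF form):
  ~a | ~t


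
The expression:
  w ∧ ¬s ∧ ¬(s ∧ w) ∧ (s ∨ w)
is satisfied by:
  {w: True, s: False}


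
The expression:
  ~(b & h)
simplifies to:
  ~b | ~h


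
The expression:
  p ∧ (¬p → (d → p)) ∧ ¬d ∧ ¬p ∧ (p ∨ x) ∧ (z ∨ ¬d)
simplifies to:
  False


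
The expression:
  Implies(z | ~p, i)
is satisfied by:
  {i: True, p: True, z: False}
  {i: True, z: False, p: False}
  {i: True, p: True, z: True}
  {i: True, z: True, p: False}
  {p: True, z: False, i: False}


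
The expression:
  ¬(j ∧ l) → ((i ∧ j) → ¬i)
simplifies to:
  l ∨ ¬i ∨ ¬j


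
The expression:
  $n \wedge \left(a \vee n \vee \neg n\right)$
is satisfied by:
  {n: True}


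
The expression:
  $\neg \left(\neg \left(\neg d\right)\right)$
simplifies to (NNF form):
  $\neg d$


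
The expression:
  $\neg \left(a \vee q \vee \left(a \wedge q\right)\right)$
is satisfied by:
  {q: False, a: False}


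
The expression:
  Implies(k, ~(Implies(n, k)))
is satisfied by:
  {k: False}


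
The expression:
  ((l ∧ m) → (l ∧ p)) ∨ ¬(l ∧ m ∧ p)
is always true.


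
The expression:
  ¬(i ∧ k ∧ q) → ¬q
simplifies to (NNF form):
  (i ∧ k) ∨ ¬q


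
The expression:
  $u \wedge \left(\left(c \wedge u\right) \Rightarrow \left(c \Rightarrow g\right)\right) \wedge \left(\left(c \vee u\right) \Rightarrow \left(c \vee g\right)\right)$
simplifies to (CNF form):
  $g \wedge u$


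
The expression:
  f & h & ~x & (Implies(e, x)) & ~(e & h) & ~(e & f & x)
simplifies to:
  f & h & ~e & ~x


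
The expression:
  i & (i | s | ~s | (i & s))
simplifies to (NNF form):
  i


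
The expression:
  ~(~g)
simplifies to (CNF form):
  g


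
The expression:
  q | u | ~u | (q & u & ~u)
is always true.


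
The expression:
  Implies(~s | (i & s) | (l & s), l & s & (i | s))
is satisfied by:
  {s: True, l: True, i: False}
  {s: True, l: False, i: False}
  {s: True, i: True, l: True}


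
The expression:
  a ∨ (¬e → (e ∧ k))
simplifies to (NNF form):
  a ∨ e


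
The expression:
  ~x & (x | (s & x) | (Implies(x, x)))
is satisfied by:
  {x: False}


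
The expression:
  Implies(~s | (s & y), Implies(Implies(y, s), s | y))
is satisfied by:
  {y: True, s: True}
  {y: True, s: False}
  {s: True, y: False}


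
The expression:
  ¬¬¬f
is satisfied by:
  {f: False}


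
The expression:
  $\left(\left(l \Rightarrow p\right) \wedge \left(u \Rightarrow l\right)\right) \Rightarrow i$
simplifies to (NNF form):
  $i \vee \left(l \wedge \neg p\right) \vee \left(u \wedge \neg l\right)$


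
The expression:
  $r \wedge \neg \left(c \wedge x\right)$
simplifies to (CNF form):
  $r \wedge \left(\neg c \vee \neg x\right)$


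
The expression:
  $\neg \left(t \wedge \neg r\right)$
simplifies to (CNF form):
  $r \vee \neg t$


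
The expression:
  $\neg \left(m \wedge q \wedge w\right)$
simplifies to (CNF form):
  $\neg m \vee \neg q \vee \neg w$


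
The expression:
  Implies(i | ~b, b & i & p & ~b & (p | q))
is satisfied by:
  {b: True, i: False}


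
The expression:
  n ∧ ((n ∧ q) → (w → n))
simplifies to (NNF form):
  n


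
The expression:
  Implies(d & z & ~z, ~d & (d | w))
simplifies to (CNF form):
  True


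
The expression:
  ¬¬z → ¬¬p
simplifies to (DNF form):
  p ∨ ¬z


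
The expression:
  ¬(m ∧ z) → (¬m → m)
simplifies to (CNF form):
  m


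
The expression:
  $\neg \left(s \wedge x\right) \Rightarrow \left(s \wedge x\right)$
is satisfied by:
  {s: True, x: True}


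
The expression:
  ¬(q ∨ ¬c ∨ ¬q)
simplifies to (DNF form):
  False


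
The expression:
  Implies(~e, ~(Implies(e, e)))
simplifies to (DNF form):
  e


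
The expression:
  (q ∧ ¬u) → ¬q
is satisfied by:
  {u: True, q: False}
  {q: False, u: False}
  {q: True, u: True}


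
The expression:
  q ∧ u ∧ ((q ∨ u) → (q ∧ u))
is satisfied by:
  {u: True, q: True}


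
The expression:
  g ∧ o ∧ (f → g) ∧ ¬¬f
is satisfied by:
  {f: True, g: True, o: True}


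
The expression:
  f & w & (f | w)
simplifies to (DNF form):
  f & w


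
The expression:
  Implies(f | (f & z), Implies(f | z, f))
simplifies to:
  True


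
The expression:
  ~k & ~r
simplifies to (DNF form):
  ~k & ~r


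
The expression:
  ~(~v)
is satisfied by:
  {v: True}


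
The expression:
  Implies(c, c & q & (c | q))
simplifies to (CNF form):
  q | ~c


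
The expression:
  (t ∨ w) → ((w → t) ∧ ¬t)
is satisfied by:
  {w: False, t: False}


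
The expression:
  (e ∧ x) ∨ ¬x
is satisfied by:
  {e: True, x: False}
  {x: False, e: False}
  {x: True, e: True}


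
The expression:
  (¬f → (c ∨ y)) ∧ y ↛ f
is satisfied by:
  {y: True, f: False}


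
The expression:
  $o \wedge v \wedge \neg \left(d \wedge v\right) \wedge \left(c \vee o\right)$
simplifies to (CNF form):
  $o \wedge v \wedge \neg d$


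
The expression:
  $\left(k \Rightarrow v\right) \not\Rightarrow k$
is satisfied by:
  {k: False}


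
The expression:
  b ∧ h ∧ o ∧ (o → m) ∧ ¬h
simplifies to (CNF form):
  False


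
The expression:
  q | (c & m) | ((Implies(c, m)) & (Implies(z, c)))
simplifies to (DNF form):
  q | (c & m) | (~c & ~z)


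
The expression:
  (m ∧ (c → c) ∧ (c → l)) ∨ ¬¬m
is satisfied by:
  {m: True}


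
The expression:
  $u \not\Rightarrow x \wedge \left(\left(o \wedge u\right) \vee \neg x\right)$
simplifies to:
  $u \wedge \neg x$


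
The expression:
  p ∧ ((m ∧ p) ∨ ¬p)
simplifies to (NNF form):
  m ∧ p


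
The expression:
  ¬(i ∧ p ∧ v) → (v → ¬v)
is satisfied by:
  {i: True, p: True, v: False}
  {i: True, p: False, v: False}
  {p: True, i: False, v: False}
  {i: False, p: False, v: False}
  {i: True, v: True, p: True}


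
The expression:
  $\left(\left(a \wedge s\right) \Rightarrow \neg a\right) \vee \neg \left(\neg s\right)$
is always true.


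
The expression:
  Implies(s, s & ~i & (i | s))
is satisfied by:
  {s: False, i: False}
  {i: True, s: False}
  {s: True, i: False}


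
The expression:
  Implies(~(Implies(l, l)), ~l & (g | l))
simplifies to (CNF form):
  True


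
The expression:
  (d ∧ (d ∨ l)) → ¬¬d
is always true.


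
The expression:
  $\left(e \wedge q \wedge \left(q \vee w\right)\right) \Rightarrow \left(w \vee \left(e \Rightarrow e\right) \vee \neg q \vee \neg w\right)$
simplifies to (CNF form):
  $\text{True}$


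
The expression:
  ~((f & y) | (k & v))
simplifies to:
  (~f & ~k) | (~f & ~v) | (~k & ~y) | (~v & ~y)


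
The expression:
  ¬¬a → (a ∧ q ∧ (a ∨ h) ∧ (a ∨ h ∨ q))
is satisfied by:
  {q: True, a: False}
  {a: False, q: False}
  {a: True, q: True}


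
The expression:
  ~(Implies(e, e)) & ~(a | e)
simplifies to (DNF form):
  False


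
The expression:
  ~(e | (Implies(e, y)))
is never true.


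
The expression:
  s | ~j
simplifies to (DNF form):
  s | ~j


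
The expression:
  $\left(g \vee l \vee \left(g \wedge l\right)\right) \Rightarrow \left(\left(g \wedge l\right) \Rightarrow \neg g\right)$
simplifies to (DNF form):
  $\neg g \vee \neg l$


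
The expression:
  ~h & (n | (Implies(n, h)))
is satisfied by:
  {h: False}


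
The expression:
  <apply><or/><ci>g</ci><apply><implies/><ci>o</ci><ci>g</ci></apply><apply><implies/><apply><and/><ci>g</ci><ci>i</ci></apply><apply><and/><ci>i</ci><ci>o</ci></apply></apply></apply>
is always true.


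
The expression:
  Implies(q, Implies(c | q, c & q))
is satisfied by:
  {c: True, q: False}
  {q: False, c: False}
  {q: True, c: True}


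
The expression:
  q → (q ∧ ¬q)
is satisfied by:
  {q: False}


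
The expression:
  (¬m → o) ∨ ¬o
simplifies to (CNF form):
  True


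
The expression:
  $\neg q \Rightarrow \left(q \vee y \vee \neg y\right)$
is always true.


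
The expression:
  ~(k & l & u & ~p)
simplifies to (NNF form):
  p | ~k | ~l | ~u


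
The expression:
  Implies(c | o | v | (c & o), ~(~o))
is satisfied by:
  {o: True, c: False, v: False}
  {o: True, v: True, c: False}
  {o: True, c: True, v: False}
  {o: True, v: True, c: True}
  {v: False, c: False, o: False}


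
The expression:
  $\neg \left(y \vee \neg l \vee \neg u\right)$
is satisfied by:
  {u: True, l: True, y: False}


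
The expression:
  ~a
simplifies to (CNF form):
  ~a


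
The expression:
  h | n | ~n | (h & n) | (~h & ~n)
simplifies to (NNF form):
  True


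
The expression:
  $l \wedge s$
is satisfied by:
  {s: True, l: True}


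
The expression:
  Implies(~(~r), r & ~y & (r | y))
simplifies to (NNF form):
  ~r | ~y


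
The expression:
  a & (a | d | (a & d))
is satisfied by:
  {a: True}


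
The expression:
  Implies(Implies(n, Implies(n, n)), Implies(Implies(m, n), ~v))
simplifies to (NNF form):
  ~v | (m & ~n)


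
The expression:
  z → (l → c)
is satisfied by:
  {c: True, l: False, z: False}
  {l: False, z: False, c: False}
  {c: True, z: True, l: False}
  {z: True, l: False, c: False}
  {c: True, l: True, z: False}
  {l: True, c: False, z: False}
  {c: True, z: True, l: True}


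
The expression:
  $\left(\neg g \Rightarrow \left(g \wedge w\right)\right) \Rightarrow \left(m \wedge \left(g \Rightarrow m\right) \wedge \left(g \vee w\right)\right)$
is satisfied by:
  {m: True, g: False}
  {g: False, m: False}
  {g: True, m: True}


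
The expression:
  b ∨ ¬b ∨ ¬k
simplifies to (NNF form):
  True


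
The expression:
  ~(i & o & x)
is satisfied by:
  {o: False, x: False, i: False}
  {i: True, o: False, x: False}
  {x: True, o: False, i: False}
  {i: True, x: True, o: False}
  {o: True, i: False, x: False}
  {i: True, o: True, x: False}
  {x: True, o: True, i: False}


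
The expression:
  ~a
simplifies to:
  ~a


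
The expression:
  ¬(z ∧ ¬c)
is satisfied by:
  {c: True, z: False}
  {z: False, c: False}
  {z: True, c: True}


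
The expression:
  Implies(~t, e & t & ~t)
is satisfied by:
  {t: True}


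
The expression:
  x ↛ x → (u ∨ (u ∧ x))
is always true.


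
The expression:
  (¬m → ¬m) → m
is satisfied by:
  {m: True}


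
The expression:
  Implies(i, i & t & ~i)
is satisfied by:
  {i: False}


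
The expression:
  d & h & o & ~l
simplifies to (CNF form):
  d & h & o & ~l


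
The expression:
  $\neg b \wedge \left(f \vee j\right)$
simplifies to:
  $\neg b \wedge \left(f \vee j\right)$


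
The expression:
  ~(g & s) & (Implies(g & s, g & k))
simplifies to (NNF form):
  ~g | ~s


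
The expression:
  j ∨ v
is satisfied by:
  {v: True, j: True}
  {v: True, j: False}
  {j: True, v: False}


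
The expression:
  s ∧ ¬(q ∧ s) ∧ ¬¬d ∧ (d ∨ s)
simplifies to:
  d ∧ s ∧ ¬q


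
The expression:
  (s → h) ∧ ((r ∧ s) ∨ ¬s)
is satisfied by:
  {h: True, r: True, s: False}
  {h: True, r: False, s: False}
  {r: True, h: False, s: False}
  {h: False, r: False, s: False}
  {h: True, s: True, r: True}


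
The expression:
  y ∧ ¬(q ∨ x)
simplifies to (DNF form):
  y ∧ ¬q ∧ ¬x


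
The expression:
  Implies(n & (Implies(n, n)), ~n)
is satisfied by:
  {n: False}


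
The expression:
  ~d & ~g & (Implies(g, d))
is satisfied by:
  {g: False, d: False}


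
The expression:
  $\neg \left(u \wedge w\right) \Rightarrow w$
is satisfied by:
  {w: True}


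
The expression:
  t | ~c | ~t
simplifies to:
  True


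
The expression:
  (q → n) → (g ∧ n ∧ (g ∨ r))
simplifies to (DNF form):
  (g ∧ n) ∨ (q ∧ ¬n)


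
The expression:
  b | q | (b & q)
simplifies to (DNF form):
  b | q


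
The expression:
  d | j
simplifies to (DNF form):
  d | j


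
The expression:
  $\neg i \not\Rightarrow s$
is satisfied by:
  {i: False, s: False}


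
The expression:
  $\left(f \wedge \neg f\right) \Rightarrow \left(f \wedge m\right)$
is always true.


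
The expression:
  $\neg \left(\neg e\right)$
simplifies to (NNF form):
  $e$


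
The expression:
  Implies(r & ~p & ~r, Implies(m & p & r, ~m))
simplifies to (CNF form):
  True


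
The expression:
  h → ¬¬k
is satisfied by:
  {k: True, h: False}
  {h: False, k: False}
  {h: True, k: True}


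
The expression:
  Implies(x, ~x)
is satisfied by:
  {x: False}


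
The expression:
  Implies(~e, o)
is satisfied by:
  {o: True, e: True}
  {o: True, e: False}
  {e: True, o: False}


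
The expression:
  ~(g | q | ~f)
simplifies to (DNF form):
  f & ~g & ~q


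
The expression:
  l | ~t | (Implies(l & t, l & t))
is always true.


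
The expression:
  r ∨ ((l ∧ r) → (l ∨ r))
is always true.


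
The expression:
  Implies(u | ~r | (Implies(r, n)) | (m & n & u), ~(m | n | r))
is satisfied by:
  {n: False, m: False, u: False, r: False}
  {r: True, n: False, m: False, u: False}
  {u: True, n: False, m: False, r: False}
  {r: True, m: True, n: False, u: False}


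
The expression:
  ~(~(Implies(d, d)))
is always true.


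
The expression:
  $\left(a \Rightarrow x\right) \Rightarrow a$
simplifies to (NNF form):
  $a$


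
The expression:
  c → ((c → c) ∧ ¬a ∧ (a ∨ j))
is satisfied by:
  {j: True, a: False, c: False}
  {a: False, c: False, j: False}
  {j: True, a: True, c: False}
  {a: True, j: False, c: False}
  {c: True, j: True, a: False}


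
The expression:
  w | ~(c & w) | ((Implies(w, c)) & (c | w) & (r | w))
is always true.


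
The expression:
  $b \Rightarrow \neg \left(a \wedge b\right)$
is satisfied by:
  {a: False, b: False}
  {b: True, a: False}
  {a: True, b: False}


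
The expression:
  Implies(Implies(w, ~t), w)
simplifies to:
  w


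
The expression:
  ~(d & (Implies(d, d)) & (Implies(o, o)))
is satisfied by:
  {d: False}


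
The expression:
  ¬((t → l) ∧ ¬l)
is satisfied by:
  {t: True, l: True}
  {t: True, l: False}
  {l: True, t: False}


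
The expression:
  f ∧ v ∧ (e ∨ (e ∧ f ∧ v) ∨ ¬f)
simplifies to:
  e ∧ f ∧ v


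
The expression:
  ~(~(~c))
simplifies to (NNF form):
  ~c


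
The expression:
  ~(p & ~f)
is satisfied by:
  {f: True, p: False}
  {p: False, f: False}
  {p: True, f: True}


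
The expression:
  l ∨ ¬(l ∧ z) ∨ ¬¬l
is always true.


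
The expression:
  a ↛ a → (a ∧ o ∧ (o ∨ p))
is always true.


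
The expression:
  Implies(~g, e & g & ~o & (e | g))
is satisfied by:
  {g: True}


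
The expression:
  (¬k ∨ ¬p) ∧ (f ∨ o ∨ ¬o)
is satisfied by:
  {p: False, k: False}
  {k: True, p: False}
  {p: True, k: False}


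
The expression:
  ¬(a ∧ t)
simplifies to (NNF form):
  ¬a ∨ ¬t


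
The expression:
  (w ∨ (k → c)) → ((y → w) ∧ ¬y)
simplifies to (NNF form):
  (k ∧ ¬c ∧ ¬w) ∨ ¬y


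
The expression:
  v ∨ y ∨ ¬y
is always true.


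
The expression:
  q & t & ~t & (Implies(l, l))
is never true.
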